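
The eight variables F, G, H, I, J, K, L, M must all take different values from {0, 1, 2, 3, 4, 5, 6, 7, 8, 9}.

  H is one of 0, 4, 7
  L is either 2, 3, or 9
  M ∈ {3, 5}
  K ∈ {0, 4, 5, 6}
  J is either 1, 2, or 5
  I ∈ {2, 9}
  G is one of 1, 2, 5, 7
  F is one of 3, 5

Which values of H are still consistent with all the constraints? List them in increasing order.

0, 4

F and M share exactly the 2 values {3, 5}; by pigeonhole those values go to them, so strike 3, 5 from G, J, K, L.
I and L between them cover only {2, 9} — a naked pair. Remove those values from G, J.
J must be 1 (only option left). Remove 1 from G.
G must be 7 (only option left). So H can't be 7.
No further eliminations apply; H can still be any of 0, 4.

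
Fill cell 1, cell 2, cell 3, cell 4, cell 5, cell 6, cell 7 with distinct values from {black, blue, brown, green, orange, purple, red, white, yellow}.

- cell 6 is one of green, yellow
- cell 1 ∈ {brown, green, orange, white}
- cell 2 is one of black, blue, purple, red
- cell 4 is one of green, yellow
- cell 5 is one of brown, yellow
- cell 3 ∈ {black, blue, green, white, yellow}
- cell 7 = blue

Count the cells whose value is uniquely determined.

2

cell 7's domain is down to {blue}, so cell 7 = blue. So cell 2, cell 3 can't be blue.
cell 4 and cell 6 share exactly the 2 values {green, yellow}; by pigeonhole those values go to them, so strike green, yellow from cell 1, cell 3, cell 5.
cell 5 has just one choice, so cell 5 = brown. Remove brown from cell 1.
Determined: cell 5=brown, cell 7=blue. The other cells each still have more than one consistent value. That makes 2.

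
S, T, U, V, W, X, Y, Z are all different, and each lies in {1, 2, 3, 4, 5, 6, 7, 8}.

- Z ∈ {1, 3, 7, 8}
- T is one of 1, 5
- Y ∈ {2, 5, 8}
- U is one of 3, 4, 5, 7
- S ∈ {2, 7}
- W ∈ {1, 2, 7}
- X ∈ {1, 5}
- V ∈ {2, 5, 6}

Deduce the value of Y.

8

The 8 variables draw from only 8 values {1, 2, 3, 4, 5, 6, 7, 8}, so each is used; only U can be 4, hence U = 4.
The 7 still-open variables draw from only 7 values {1, 2, 3, 5, 6, 7, 8}, so each is used; only Z can be 3, hence Z = 3.
Among the 6 still-open variables, 6 fits only V (and all 6 values in {1, 2, 5, 6, 7, 8} must be used), so V = 6.
Among the 5 still-open variables, 8 fits only Y (and all 5 values in {1, 2, 5, 7, 8} must be used), so Y = 8.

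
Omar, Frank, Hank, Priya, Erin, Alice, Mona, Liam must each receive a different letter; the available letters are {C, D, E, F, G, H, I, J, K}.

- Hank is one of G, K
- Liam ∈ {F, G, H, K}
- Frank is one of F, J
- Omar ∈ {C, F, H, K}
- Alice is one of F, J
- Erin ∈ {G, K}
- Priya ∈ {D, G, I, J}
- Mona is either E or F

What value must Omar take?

C

Frank and Alice between them cover only {F, J} — a naked pair. Remove those values from Omar, Priya, Mona, Liam.
That leaves Mona = E.
The 2 variables Hank and Erin are confined to {G, K}, which locks those values in; drop them from Omar, Priya, Liam.
Liam's domain is down to {H}, so Liam = H. Remove H from Omar.
So Omar = C.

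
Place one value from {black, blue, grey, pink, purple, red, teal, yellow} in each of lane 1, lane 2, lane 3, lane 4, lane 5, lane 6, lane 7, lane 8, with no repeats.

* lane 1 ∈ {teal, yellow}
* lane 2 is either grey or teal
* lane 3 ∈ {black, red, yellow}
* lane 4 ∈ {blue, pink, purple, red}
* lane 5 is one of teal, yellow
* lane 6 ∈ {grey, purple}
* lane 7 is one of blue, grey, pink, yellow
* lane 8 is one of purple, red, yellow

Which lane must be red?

lane 8

The 8 variables together cover exactly {black, blue, grey, pink, purple, red, teal, yellow} — 8 values for 8 variables — and black appears only in lane 3's list, so lane 3 = black.
The 2 variables lane 1 and lane 5 are confined to {teal, yellow}, which locks those values in; drop them from lane 2, lane 7, lane 8.
lane 2 has just one choice, so lane 2 = grey. So lane 6, lane 7 can't be grey.
lane 6 must be purple (only option left). Remove purple from lane 4, lane 8.
So red goes to lane 8.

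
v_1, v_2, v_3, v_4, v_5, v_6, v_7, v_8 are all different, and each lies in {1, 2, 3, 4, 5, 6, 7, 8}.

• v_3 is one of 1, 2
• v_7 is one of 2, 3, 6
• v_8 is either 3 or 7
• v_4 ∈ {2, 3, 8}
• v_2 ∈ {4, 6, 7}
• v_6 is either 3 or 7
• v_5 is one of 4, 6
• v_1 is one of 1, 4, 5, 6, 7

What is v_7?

The 8 variables together cover exactly {1, 2, 3, 4, 5, 6, 7, 8} — 8 values for 8 variables — and 5 appears only in v_1's list, so v_1 = 5.
The 7 still-open variables together cover exactly {1, 2, 3, 4, 6, 7, 8} — 7 values for 7 variables — and 1 appears only in v_3's list, so v_3 = 1.
The 6 still-open variables together cover exactly {2, 3, 4, 6, 7, 8} — 6 values for 6 variables — and 8 appears only in v_4's list, so v_4 = 8.
The 5 still-open variables draw from only 5 values {2, 3, 4, 6, 7}, so each is used; only v_7 can be 2, hence v_7 = 2.

2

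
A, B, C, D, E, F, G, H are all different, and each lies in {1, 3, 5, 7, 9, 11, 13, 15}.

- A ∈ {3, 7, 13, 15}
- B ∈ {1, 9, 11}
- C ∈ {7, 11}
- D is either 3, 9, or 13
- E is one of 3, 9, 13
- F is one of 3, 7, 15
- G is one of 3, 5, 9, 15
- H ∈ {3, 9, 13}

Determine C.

11

The 8 variables together cover exactly {1, 3, 5, 7, 9, 11, 13, 15} — 8 values for 8 variables — and 1 appears only in B's list, so B = 1.
Among the 7 still-open variables, 5 fits only G (and all 7 values in {3, 5, 7, 9, 11, 13, 15} must be used), so G = 5.
Among the 6 still-open variables, 11 fits only C (and all 6 values in {3, 7, 9, 11, 13, 15} must be used), so C = 11.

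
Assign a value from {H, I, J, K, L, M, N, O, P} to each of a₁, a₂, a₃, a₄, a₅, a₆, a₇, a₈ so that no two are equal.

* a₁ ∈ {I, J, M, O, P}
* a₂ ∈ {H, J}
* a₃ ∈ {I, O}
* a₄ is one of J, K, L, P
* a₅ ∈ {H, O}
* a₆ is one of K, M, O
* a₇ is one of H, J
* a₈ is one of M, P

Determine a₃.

I

The 8 variables draw from only 8 values {H, I, J, K, L, M, O, P}, so each is used; only a₄ can be L, hence a₄ = L.
The 7 still-open variables draw from only 7 values {H, I, J, K, M, O, P}, so each is used; only a₆ can be K, hence a₆ = K.
a₂ and a₇ share exactly the 2 values {H, J}; by pigeonhole those values go to them, so strike H, J from a₁, a₅.
a₅ has just one choice, so a₅ = O. Eliminate O elsewhere: a₁, a₃.
So a₃ = I.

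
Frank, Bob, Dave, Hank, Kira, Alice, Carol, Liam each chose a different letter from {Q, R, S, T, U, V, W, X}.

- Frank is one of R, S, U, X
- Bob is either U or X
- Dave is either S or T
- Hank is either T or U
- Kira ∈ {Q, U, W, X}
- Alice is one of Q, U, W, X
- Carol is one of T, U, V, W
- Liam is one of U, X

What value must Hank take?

T

Among the 8 variables, R fits only Frank (and all 8 values in {Q, R, S, T, U, V, W, X} must be used), so Frank = R.
Among the 7 still-open variables, S fits only Dave (and all 7 values in {Q, S, T, U, V, W, X} must be used), so Dave = S.
The 6 still-open variables together cover exactly {Q, T, U, V, W, X} — 6 values for 6 variables — and V appears only in Carol's list, so Carol = V.
The 5 still-open variables together cover exactly {Q, T, U, W, X} — 5 values for 5 variables — and T appears only in Hank's list, so Hank = T.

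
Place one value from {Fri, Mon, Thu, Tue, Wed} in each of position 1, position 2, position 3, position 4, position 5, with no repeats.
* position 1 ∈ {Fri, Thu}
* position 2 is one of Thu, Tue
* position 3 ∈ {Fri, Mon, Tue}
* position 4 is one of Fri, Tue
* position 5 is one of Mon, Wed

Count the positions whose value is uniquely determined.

2

The 5 variables together cover exactly {Fri, Mon, Thu, Tue, Wed} — 5 values for 5 variables — and Wed appears only in position 5's list, so position 5 = Wed.
The 4 still-open variables together cover exactly {Fri, Mon, Thu, Tue} — 4 values for 4 variables — and Mon appears only in position 3's list, so position 3 = Mon.
Determined: position 3=Mon, position 5=Wed. The other positions each still have more than one consistent value. That makes 2.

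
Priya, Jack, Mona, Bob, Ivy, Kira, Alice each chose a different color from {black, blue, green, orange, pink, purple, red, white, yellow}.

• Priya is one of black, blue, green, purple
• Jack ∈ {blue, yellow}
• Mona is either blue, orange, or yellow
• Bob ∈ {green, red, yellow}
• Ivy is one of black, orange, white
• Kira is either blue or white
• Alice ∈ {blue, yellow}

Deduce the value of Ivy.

The 2 variables Jack and Alice are confined to {blue, yellow}, which locks those values in; drop them from Priya, Mona, Bob, Kira.
Mona's domain is down to {orange}, so Mona = orange. So Ivy can't be orange.
Kira has just one choice, so Kira = white. So Ivy can't be white.
So Ivy = black.

black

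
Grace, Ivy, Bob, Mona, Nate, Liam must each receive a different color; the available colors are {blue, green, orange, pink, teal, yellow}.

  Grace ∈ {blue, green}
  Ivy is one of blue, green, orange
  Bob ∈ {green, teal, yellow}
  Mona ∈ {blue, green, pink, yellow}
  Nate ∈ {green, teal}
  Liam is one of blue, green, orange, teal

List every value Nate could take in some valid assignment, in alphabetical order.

green, teal

Among the 6 variables, pink fits only Mona (and all 6 values in {blue, green, orange, pink, teal, yellow} must be used), so Mona = pink.
The 5 still-open variables together cover exactly {blue, green, orange, teal, yellow} — 5 values for 5 variables — and yellow appears only in Bob's list, so Bob = yellow.
No further eliminations apply; Nate can still be any of green, teal.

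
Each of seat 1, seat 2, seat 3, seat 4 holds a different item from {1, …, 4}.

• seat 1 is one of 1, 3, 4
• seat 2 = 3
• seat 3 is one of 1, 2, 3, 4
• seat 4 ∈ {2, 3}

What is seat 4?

2

seat 2's domain is down to {3}, so seat 2 = 3. So seat 1, seat 3, seat 4 can't be 3.
So seat 4 = 2.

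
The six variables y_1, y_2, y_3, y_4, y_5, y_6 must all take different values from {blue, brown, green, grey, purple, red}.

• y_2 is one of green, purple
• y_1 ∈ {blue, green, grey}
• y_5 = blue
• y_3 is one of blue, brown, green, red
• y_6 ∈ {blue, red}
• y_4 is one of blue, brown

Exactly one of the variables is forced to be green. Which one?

y_5's domain is down to {blue}, so y_5 = blue. Remove blue from y_1, y_3, y_4, y_6.
That leaves y_6 = red. Strike red from y_3.
That leaves y_4 = brown. Eliminate brown elsewhere: y_3.
So green goes to y_3.

y_3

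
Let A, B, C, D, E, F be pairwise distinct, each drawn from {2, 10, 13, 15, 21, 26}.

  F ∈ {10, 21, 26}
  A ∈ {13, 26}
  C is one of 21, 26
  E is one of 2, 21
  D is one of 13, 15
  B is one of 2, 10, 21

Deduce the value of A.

13

The 6 variables together cover exactly {2, 10, 13, 15, 21, 26} — 6 values for 6 variables — and 15 appears only in D's list, so D = 15.
The 5 still-open variables together cover exactly {2, 10, 13, 21, 26} — 5 values for 5 variables — and 13 appears only in A's list, so A = 13.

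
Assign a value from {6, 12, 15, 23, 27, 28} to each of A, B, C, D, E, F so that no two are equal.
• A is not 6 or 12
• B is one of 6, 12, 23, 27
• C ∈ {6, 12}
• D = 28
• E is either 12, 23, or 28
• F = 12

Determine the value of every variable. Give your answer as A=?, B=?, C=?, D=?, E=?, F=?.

D must be 28 (only option left). Eliminate 28 elsewhere: A, E.
F must be 12 (only option left). Strike 12 from B, C, E.
C must be 6 (only option left). So B can't be 6.
That leaves E = 23. So A, B can't be 23.
That leaves B = 27. Remove 27 from A.
A has just one choice, so A = 15.

A=15, B=27, C=6, D=28, E=23, F=12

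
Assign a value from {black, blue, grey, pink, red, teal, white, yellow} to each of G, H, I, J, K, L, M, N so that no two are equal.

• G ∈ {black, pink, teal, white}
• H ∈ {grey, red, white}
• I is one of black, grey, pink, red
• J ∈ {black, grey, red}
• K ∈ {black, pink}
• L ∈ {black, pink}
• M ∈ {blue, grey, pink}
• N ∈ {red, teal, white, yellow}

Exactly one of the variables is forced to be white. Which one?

Among the 8 variables, blue fits only M (and all 8 values in {black, blue, grey, pink, red, teal, white, yellow} must be used), so M = blue.
Among the 7 still-open variables, yellow fits only N (and all 7 values in {black, grey, pink, red, teal, white, yellow} must be used), so N = yellow.
Among the 6 still-open variables, teal fits only G (and all 6 values in {black, grey, pink, red, teal, white} must be used), so G = teal.
The 5 still-open variables draw from only 5 values {black, grey, pink, red, white}, so each is used; only H can be white, hence H = white.

H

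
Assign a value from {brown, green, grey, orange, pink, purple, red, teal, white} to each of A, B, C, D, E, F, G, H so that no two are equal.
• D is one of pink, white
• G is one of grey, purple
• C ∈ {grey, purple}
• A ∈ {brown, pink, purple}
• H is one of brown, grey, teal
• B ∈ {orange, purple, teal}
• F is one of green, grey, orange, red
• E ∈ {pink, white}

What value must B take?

C and G between them cover only {grey, purple} — a naked pair. Remove those values from A, B, F, H.
The 2 variables D and E are confined to {pink, white}, which locks those values in; drop them from A.
A has just one choice, so A = brown. Strike brown from H.
That leaves H = teal. So B can't be teal.
So B = orange.

orange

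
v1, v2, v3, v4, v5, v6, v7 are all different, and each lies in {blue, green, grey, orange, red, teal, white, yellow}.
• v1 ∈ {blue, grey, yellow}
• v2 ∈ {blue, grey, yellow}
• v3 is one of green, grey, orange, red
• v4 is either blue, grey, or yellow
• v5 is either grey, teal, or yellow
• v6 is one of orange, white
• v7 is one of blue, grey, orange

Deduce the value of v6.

The 3 variables v1, v2, v4 are confined to {blue, grey, yellow}, which locks those values in; drop them from v3, v5, v7.
v5's domain is down to {teal}, so v5 = teal.
v7's domain is down to {orange}, so v7 = orange. Eliminate orange elsewhere: v3, v6.
So v6 = white.

white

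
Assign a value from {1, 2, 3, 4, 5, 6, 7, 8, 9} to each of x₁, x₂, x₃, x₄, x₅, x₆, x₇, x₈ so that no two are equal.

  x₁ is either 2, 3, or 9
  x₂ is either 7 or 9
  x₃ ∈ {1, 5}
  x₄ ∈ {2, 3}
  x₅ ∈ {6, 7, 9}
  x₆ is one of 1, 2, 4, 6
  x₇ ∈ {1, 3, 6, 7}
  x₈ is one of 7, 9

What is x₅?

The 8 variables together cover exactly {1, 2, 3, 4, 5, 6, 7, 9} — 8 values for 8 variables — and 4 appears only in x₆'s list, so x₆ = 4.
The 7 still-open variables draw from only 7 values {1, 2, 3, 5, 6, 7, 9}, so each is used; only x₃ can be 5, hence x₃ = 5.
The 6 still-open variables draw from only 6 values {1, 2, 3, 6, 7, 9}, so each is used; only x₇ can be 1, hence x₇ = 1.
The 5 still-open variables together cover exactly {2, 3, 6, 7, 9} — 5 values for 5 variables — and 6 appears only in x₅'s list, so x₅ = 6.

6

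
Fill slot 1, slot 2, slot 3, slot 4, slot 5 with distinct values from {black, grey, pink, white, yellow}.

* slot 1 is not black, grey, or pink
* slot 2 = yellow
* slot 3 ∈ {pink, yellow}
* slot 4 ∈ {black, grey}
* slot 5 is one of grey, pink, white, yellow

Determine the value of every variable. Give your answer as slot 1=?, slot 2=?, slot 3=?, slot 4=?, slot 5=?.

slot 1=white, slot 2=yellow, slot 3=pink, slot 4=black, slot 5=grey

slot 2 has just one choice, so slot 2 = yellow. Remove yellow from slot 1, slot 3, slot 5.
slot 3 must be pink (only option left). Eliminate pink elsewhere: slot 5.
That leaves slot 1 = white. Eliminate white elsewhere: slot 5.
slot 5 has just one choice, so slot 5 = grey. Strike grey from slot 4.
slot 4 must be black (only option left).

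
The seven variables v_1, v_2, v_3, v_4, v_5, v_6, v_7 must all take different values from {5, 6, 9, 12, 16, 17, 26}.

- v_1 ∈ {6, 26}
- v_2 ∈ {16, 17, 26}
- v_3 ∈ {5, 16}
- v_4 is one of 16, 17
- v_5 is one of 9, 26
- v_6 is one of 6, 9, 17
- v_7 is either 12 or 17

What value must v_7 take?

12

The 7 variables together cover exactly {5, 6, 9, 12, 16, 17, 26} — 7 values for 7 variables — and 5 appears only in v_3's list, so v_3 = 5.
Among the 6 still-open variables, 12 fits only v_7 (and all 6 values in {6, 9, 12, 16, 17, 26} must be used), so v_7 = 12.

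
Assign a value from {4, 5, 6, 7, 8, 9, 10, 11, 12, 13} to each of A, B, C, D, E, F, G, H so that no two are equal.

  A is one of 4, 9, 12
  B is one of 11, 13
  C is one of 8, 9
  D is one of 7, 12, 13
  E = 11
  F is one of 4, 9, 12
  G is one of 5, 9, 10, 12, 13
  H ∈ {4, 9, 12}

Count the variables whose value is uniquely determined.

4

E has just one choice, so E = 11. Remove 11 from B.
B must be 13 (only option left). So D, G can't be 13.
A, F, H share exactly the 3 values {4, 9, 12}; by pigeonhole those values go to them, so strike 4, 9, 12 from C, D, G.
C's domain is down to {8}, so C = 8.
D must be 7 (only option left).
Determined: B=13, C=8, D=7, E=11. The other variables each still have more than one consistent value. That makes 4.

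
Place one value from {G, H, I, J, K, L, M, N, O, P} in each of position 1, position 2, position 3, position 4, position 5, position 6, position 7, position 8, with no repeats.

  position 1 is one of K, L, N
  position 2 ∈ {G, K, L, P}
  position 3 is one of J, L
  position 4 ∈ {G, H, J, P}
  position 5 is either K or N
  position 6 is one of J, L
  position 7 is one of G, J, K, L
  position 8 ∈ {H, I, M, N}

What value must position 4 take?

H

position 3 and position 6 between them cover only {J, L} — a naked pair. Remove those values from position 1, position 2, position 4, position 7.
position 1 and position 5 between them cover only {K, N} — a naked pair. Remove those values from position 2, position 7, position 8.
position 7 has just one choice, so position 7 = G. Eliminate G elsewhere: position 2, position 4.
position 2's domain is down to {P}, so position 2 = P. Eliminate P elsewhere: position 4.
So position 4 = H.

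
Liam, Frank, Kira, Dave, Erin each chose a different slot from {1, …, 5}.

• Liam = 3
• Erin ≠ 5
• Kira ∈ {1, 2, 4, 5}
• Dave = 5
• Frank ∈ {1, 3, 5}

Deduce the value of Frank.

Liam has just one choice, so Liam = 3. Remove 3 from Frank, Erin.
Dave's domain is down to {5}, so Dave = 5. Eliminate 5 elsewhere: Frank, Kira.
So Frank = 1.

1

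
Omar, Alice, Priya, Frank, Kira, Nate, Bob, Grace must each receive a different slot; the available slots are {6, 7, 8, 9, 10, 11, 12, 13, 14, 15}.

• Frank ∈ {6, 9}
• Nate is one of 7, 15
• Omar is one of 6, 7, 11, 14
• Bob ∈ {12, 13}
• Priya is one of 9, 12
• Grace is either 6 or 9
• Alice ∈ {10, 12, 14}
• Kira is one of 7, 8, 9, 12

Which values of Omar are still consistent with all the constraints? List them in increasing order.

7, 11, 14

Frank and Grace share exactly the 2 values {6, 9}; by pigeonhole those values go to them, so strike 6, 9 from Omar, Priya, Kira.
Priya's domain is down to {12}, so Priya = 12. Eliminate 12 elsewhere: Alice, Kira, Bob.
Bob must be 13 (only option left).
No further eliminations apply; Omar can still be any of 7, 11, 14.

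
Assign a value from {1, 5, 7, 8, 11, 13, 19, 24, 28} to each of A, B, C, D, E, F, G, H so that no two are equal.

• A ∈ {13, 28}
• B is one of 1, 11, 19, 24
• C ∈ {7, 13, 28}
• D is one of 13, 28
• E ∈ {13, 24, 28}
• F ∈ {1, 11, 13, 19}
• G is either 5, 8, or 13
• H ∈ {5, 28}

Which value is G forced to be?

A and D share exactly the 2 values {13, 28}; by pigeonhole those values go to them, so strike 13, 28 from C, E, F, G, H.
C's domain is down to {7}, so C = 7.
E has just one choice, so E = 24. Eliminate 24 elsewhere: B.
H's domain is down to {5}, so H = 5. Strike 5 from G.
So G = 8.

8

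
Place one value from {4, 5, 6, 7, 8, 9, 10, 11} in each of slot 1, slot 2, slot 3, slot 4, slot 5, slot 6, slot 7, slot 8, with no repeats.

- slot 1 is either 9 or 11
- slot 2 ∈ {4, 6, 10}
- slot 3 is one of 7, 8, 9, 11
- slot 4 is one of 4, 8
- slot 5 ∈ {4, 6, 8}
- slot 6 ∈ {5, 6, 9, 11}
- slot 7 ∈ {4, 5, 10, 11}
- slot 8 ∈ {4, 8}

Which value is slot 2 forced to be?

The 8 variables together cover exactly {4, 5, 6, 7, 8, 9, 10, 11} — 8 values for 8 variables — and 7 appears only in slot 3's list, so slot 3 = 7.
slot 4 and slot 8 share exactly the 2 values {4, 8}; by pigeonhole those values go to them, so strike 4, 8 from slot 2, slot 5, slot 7.
slot 5's domain is down to {6}, so slot 5 = 6. Eliminate 6 elsewhere: slot 2, slot 6.
So slot 2 = 10.

10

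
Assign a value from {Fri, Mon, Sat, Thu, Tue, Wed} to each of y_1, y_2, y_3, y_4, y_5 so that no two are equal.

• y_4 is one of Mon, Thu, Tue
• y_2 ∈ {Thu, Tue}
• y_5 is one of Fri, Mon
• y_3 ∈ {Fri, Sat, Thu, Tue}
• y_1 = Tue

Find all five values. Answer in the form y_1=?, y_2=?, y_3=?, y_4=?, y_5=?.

y_1's domain is down to {Tue}, so y_1 = Tue. Strike Tue from y_2, y_3, y_4.
y_2 must be Thu (only option left). Strike Thu from y_3, y_4.
y_4 must be Mon (only option left). Eliminate Mon elsewhere: y_5.
y_5 must be Fri (only option left). Eliminate Fri elsewhere: y_3.
y_3 must be Sat (only option left).

y_1=Tue, y_2=Thu, y_3=Sat, y_4=Mon, y_5=Fri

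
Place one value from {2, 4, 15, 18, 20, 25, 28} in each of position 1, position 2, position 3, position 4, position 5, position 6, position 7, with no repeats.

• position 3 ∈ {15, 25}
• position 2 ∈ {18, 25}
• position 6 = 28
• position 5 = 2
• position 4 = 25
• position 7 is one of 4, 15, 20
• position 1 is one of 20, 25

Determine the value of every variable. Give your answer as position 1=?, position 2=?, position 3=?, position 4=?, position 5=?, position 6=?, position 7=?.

position 4 must be 25 (only option left). So position 1, position 2, position 3 can't be 25.
That leaves position 5 = 2.
That leaves position 6 = 28.
position 1's domain is down to {20}, so position 1 = 20. So position 7 can't be 20.
position 2's domain is down to {18}, so position 2 = 18.
That leaves position 3 = 15. Remove 15 from position 7.
position 7's domain is down to {4}, so position 7 = 4.

position 1=20, position 2=18, position 3=15, position 4=25, position 5=2, position 6=28, position 7=4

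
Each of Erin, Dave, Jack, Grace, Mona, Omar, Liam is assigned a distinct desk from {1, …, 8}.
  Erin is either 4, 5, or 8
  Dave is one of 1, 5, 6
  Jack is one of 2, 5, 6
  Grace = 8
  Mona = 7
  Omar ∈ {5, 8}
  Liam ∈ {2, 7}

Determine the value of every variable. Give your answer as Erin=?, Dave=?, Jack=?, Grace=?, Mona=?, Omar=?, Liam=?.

Erin=4, Dave=1, Jack=6, Grace=8, Mona=7, Omar=5, Liam=2

Grace has just one choice, so Grace = 8. Remove 8 from Erin, Omar.
Mona has just one choice, so Mona = 7. So Liam can't be 7.
Omar must be 5 (only option left). So Erin, Dave, Jack can't be 5.
Liam's domain is down to {2}, so Liam = 2. So Jack can't be 2.
Erin must be 4 (only option left).
That leaves Jack = 6. Remove 6 from Dave.
That leaves Dave = 1.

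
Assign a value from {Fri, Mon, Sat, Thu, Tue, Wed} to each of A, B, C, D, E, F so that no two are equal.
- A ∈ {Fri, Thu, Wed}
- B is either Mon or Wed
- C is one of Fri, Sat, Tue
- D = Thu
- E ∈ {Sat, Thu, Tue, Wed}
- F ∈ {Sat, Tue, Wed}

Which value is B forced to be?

Mon

D's domain is down to {Thu}, so D = Thu. Strike Thu from A, E.
The 5 still-open variables draw from only 5 values {Fri, Mon, Sat, Tue, Wed}, so each is used; only B can be Mon, hence B = Mon.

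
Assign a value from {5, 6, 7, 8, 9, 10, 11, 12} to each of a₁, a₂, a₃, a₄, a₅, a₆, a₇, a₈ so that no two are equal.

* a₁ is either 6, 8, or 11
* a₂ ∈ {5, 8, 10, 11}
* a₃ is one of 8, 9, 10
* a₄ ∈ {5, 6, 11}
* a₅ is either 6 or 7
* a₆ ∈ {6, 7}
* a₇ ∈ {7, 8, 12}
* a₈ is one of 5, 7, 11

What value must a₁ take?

The 8 variables draw from only 8 values {5, 6, 7, 8, 9, 10, 11, 12}, so each is used; only a₃ can be 9, hence a₃ = 9.
Among the 7 still-open variables, 10 fits only a₂ (and all 7 values in {5, 6, 7, 8, 10, 11, 12} must be used), so a₂ = 10.
Among the 6 still-open variables, 12 fits only a₇ (and all 6 values in {5, 6, 7, 8, 11, 12} must be used), so a₇ = 12.
Among the 5 still-open variables, 8 fits only a₁ (and all 5 values in {5, 6, 7, 8, 11} must be used), so a₁ = 8.

8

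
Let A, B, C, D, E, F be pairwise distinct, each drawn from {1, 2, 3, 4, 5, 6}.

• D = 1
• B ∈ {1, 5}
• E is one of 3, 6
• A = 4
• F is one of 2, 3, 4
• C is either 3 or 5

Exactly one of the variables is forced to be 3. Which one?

A's domain is down to {4}, so A = 4. So F can't be 4.
D has just one choice, so D = 1. Strike 1 from B.
B's domain is down to {5}, so B = 5. Strike 5 from C.
So 3 goes to C.

C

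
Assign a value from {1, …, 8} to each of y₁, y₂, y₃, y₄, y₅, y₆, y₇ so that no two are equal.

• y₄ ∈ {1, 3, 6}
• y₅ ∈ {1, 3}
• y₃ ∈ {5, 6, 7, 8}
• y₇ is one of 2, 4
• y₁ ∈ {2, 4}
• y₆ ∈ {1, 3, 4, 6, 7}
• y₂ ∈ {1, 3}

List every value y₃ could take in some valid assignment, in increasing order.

y₁ and y₇ between them cover only {2, 4} — a naked pair. Remove those values from y₆.
y₂ and y₅ between them cover only {1, 3} — a naked pair. Remove those values from y₄, y₆.
y₄'s domain is down to {6}, so y₄ = 6. Eliminate 6 elsewhere: y₃, y₆.
y₆ must be 7 (only option left). Remove 7 from y₃.
No further eliminations apply; y₃ can still be any of 5, 8.

5, 8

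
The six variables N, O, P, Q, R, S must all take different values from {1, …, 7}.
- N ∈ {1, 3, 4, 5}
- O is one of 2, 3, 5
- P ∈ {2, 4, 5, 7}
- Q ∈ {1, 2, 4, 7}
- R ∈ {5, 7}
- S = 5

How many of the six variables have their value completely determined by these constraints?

S has just one choice, so S = 5. Strike 5 from N, O, P, R.
R has just one choice, so R = 7. So P, Q can't be 7.
Determined: R=7, S=5. The other variables each still have more than one consistent value. That makes 2.

2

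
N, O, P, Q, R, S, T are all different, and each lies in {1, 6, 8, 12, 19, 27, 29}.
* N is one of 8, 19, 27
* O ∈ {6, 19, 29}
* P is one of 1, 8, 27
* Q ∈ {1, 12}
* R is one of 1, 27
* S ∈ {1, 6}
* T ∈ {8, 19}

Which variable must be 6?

S

Among the 7 variables, 12 fits only Q (and all 7 values in {1, 6, 8, 12, 19, 27, 29} must be used), so Q = 12.
Among the 6 still-open variables, 29 fits only O (and all 6 values in {1, 6, 8, 19, 27, 29} must be used), so O = 29.
The 5 still-open variables draw from only 5 values {1, 6, 8, 19, 27}, so each is used; only S can be 6, hence S = 6.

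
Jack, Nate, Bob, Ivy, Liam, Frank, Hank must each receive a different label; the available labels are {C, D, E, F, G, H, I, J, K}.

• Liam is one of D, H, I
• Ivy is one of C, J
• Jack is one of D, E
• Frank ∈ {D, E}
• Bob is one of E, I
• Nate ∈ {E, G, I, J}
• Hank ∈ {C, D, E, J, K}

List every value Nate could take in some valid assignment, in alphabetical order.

G, J

Jack and Frank share exactly the 2 values {D, E}; by pigeonhole those values go to them, so strike D, E from Nate, Bob, Liam, Hank.
That leaves Bob = I. So Nate, Liam can't be I.
Liam's domain is down to {H}, so Liam = H.
No further eliminations apply; Nate can still be any of G, J.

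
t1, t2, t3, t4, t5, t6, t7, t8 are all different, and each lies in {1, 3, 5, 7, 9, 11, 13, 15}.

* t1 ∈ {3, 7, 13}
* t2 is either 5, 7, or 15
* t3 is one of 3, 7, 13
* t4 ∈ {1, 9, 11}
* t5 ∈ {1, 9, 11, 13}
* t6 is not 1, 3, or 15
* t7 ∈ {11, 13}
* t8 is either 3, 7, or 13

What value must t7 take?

11

The 8 variables together cover exactly {1, 3, 5, 7, 9, 11, 13, 15} — 8 values for 8 variables — and 15 appears only in t2's list, so t2 = 15.
Among the 7 still-open variables, 5 fits only t6 (and all 7 values in {1, 3, 5, 7, 9, 11, 13} must be used), so t6 = 5.
The 3 variables t1, t3, t8 are confined to {3, 7, 13}, which locks those values in; drop them from t5, t7.
So t7 = 11.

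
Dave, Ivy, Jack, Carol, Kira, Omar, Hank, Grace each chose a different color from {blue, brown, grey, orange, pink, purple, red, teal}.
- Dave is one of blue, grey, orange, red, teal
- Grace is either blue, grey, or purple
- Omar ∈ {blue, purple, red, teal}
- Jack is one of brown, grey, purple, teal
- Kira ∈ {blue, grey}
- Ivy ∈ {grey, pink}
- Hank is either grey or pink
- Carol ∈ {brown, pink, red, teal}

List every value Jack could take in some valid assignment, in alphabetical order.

Among the 8 variables, orange fits only Dave (and all 8 values in {blue, brown, grey, orange, pink, purple, red, teal} must be used), so Dave = orange.
Ivy and Hank share exactly the 2 values {grey, pink}; by pigeonhole those values go to them, so strike grey, pink from Jack, Carol, Kira, Grace.
Kira's domain is down to {blue}, so Kira = blue. Strike blue from Omar, Grace.
Grace's domain is down to {purple}, so Grace = purple. Eliminate purple elsewhere: Jack, Omar.
No further eliminations apply; Jack can still be any of brown, teal.

brown, teal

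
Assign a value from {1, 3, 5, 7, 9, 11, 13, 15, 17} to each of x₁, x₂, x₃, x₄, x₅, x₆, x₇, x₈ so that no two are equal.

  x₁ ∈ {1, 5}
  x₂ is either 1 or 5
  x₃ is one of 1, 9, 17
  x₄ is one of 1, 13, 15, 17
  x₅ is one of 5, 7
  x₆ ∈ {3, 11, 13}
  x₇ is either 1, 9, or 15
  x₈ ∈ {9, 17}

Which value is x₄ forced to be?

The 2 variables x₁ and x₂ are confined to {1, 5}, which locks those values in; drop them from x₃, x₄, x₅, x₇.
x₅ must be 7 (only option left).
The 2 variables x₃ and x₈ are confined to {9, 17}, which locks those values in; drop them from x₄, x₇.
x₇ has just one choice, so x₇ = 15. Eliminate 15 elsewhere: x₄.
So x₄ = 13.

13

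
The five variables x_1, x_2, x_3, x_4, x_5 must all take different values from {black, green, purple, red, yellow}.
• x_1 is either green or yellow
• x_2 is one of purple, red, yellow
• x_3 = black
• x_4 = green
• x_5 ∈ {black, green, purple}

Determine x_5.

x_3 has just one choice, so x_3 = black. So x_5 can't be black.
x_4's domain is down to {green}, so x_4 = green. Strike green from x_1, x_5.
So x_5 = purple.

purple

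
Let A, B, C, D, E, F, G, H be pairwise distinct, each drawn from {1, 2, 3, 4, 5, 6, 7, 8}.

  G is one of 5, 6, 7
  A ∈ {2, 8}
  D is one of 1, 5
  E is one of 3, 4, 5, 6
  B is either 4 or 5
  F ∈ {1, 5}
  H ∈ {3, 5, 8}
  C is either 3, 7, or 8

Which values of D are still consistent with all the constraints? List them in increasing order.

1, 5

Among the 8 variables, 2 fits only A (and all 8 values in {1, 2, 3, 4, 5, 6, 7, 8} must be used), so A = 2.
D and F between them cover only {1, 5} — a naked pair. Remove those values from B, E, G, H.
B's domain is down to {4}, so B = 4. Remove 4 from E.
No further eliminations apply; D can still be any of 1, 5.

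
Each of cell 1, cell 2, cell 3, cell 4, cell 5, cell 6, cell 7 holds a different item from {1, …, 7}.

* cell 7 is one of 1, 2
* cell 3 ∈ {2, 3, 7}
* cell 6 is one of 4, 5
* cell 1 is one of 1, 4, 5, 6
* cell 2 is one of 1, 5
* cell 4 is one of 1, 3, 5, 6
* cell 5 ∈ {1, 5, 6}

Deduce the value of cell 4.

The 7 variables together cover exactly {1, 2, 3, 4, 5, 6, 7} — 7 values for 7 variables — and 7 appears only in cell 3's list, so cell 3 = 7.
Among the 6 still-open variables, 2 fits only cell 7 (and all 6 values in {1, 2, 3, 4, 5, 6} must be used), so cell 7 = 2.
Among the 5 still-open variables, 3 fits only cell 4 (and all 5 values in {1, 3, 4, 5, 6} must be used), so cell 4 = 3.

3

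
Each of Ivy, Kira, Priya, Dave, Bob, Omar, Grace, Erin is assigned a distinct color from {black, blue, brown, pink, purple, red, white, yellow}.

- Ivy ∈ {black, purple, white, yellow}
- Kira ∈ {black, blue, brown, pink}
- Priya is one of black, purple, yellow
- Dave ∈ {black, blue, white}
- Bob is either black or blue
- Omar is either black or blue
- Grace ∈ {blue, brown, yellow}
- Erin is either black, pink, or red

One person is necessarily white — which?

Dave

The 8 variables together cover exactly {black, blue, brown, pink, purple, red, white, yellow} — 8 values for 8 variables — and red appears only in Erin's list, so Erin = red.
Among the 7 still-open variables, pink fits only Kira (and all 7 values in {black, blue, brown, pink, purple, white, yellow} must be used), so Kira = pink.
Among the 6 still-open variables, brown fits only Grace (and all 6 values in {black, blue, brown, purple, white, yellow} must be used), so Grace = brown.
The 2 variables Bob and Omar are confined to {black, blue}, which locks those values in; drop them from Ivy, Priya, Dave.
So white goes to Dave.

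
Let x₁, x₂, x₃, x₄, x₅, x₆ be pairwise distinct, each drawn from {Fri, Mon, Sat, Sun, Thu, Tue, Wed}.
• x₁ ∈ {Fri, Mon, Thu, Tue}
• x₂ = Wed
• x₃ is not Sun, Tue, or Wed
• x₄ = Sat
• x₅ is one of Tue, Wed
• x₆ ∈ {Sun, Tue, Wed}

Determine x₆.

Sun

x₂ must be Wed (only option left). Strike Wed from x₅, x₆.
x₄ has just one choice, so x₄ = Sat. Remove Sat from x₃.
x₅ has just one choice, so x₅ = Tue. So x₁, x₆ can't be Tue.
So x₆ = Sun.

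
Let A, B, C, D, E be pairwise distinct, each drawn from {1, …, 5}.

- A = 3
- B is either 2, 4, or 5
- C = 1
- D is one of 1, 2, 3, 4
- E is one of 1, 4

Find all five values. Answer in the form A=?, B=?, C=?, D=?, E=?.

A has just one choice, so A = 3. Remove 3 from D.
C's domain is down to {1}, so C = 1. So D, E can't be 1.
E must be 4 (only option left). Remove 4 from B, D.
That leaves D = 2. Strike 2 from B.
B has just one choice, so B = 5.

A=3, B=5, C=1, D=2, E=4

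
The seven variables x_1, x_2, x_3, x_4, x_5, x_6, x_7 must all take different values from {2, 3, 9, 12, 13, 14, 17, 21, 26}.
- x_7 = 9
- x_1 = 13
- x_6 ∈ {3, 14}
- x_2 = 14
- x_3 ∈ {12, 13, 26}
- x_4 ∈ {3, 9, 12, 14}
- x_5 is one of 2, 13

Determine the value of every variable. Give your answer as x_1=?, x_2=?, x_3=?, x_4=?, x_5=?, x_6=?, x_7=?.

x_1 has just one choice, so x_1 = 13. Strike 13 from x_3, x_5.
x_2 has just one choice, so x_2 = 14. Remove 14 from x_4, x_6.
x_5 must be 2 (only option left).
x_6's domain is down to {3}, so x_6 = 3. Remove 3 from x_4.
x_7 must be 9 (only option left). Strike 9 from x_4.
That leaves x_4 = 12. Strike 12 from x_3.
x_3 must be 26 (only option left).

x_1=13, x_2=14, x_3=26, x_4=12, x_5=2, x_6=3, x_7=9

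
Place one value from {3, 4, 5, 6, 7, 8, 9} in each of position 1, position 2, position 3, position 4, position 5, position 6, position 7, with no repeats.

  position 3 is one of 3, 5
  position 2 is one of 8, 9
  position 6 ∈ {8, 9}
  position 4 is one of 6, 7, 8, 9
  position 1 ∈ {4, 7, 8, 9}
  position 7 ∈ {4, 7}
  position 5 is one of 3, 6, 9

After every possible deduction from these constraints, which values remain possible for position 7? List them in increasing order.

4, 7

Among the 7 variables, 5 fits only position 3 (and all 7 values in {3, 4, 5, 6, 7, 8, 9} must be used), so position 3 = 5.
The 6 still-open variables draw from only 6 values {3, 4, 6, 7, 8, 9}, so each is used; only position 5 can be 3, hence position 5 = 3.
The 5 still-open variables draw from only 5 values {4, 6, 7, 8, 9}, so each is used; only position 4 can be 6, hence position 4 = 6.
position 2 and position 6 share exactly the 2 values {8, 9}; by pigeonhole those values go to them, so strike 8, 9 from position 1.
No further eliminations apply; position 7 can still be any of 4, 7.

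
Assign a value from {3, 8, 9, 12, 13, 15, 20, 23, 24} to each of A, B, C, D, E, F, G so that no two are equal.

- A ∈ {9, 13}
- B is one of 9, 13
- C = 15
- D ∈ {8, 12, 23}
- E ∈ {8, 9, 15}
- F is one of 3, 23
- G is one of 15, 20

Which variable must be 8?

E

C must be 15 (only option left). Remove 15 from E, G.
G's domain is down to {20}, so G = 20.
A and B share exactly the 2 values {9, 13}; by pigeonhole those values go to them, so strike 9, 13 from E.
So 8 goes to E.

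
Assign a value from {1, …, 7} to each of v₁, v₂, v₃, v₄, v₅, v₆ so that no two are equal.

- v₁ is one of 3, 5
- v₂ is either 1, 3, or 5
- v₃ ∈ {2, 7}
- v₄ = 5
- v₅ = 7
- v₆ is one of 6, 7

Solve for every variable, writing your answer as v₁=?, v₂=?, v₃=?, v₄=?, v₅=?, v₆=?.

v₁=3, v₂=1, v₃=2, v₄=5, v₅=7, v₆=6

v₄'s domain is down to {5}, so v₄ = 5. Eliminate 5 elsewhere: v₁, v₂.
That leaves v₅ = 7. Strike 7 from v₃, v₆.
v₆'s domain is down to {6}, so v₆ = 6.
v₁'s domain is down to {3}, so v₁ = 3. Strike 3 from v₂.
v₂'s domain is down to {1}, so v₂ = 1.
v₃ has just one choice, so v₃ = 2.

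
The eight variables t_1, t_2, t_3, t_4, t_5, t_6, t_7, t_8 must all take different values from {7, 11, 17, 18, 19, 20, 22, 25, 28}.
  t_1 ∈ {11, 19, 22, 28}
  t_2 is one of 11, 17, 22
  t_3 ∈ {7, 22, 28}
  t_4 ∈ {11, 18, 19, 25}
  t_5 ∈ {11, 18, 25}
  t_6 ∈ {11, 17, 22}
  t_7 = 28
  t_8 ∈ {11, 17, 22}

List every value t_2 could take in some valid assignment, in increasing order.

11, 17, 22

t_7's domain is down to {28}, so t_7 = 28. So t_1, t_3 can't be 28.
Among the 7 still-open variables, 7 fits only t_3 (and all 7 values in {7, 11, 17, 18, 19, 22, 25} must be used), so t_3 = 7.
t_2, t_6, t_8 between them cover only {11, 17, 22} — a naked triple. Remove those values from t_1, t_4, t_5.
t_1's domain is down to {19}, so t_1 = 19. Eliminate 19 elsewhere: t_4.
No further eliminations apply; t_2 can still be any of 11, 17, 22.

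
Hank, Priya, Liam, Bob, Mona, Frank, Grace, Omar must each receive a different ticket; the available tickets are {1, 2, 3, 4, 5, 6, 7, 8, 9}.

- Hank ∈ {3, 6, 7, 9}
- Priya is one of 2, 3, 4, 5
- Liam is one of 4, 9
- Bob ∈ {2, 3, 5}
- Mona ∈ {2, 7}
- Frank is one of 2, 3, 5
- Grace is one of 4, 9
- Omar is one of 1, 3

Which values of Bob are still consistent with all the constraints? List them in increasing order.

2, 3, 5

Among the 8 variables, 1 fits only Omar (and all 8 values in {1, 2, 3, 4, 5, 6, 7, 9} must be used), so Omar = 1.
The 7 still-open variables together cover exactly {2, 3, 4, 5, 6, 7, 9} — 7 values for 7 variables — and 6 appears only in Hank's list, so Hank = 6.
The 6 still-open variables draw from only 6 values {2, 3, 4, 5, 7, 9}, so each is used; only Mona can be 7, hence Mona = 7.
Liam and Grace share exactly the 2 values {4, 9}; by pigeonhole those values go to them, so strike 4, 9 from Priya.
No further eliminations apply; Bob can still be any of 2, 3, 5.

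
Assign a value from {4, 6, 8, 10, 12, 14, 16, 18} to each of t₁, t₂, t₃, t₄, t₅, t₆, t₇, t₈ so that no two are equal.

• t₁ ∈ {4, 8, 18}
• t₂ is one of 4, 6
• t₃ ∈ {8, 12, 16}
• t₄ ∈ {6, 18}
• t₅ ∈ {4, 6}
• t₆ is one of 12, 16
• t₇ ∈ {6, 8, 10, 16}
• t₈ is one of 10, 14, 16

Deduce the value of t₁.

The 8 variables together cover exactly {4, 6, 8, 10, 12, 14, 16, 18} — 8 values for 8 variables — and 14 appears only in t₈'s list, so t₈ = 14.
The 7 still-open variables together cover exactly {4, 6, 8, 10, 12, 16, 18} — 7 values for 7 variables — and 10 appears only in t₇'s list, so t₇ = 10.
t₂ and t₅ between them cover only {4, 6} — a naked pair. Remove those values from t₁, t₄.
t₄ has just one choice, so t₄ = 18. So t₁ can't be 18.
So t₁ = 8.

8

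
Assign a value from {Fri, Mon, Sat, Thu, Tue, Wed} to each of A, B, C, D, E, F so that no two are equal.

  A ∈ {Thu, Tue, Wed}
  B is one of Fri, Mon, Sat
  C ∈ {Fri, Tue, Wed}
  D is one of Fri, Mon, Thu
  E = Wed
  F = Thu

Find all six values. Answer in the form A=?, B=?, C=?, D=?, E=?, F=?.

A=Tue, B=Sat, C=Fri, D=Mon, E=Wed, F=Thu

E has just one choice, so E = Wed. Eliminate Wed elsewhere: A, C.
F must be Thu (only option left). Eliminate Thu elsewhere: A, D.
That leaves A = Tue. Strike Tue from C.
That leaves C = Fri. Strike Fri from B, D.
That leaves D = Mon. Eliminate Mon elsewhere: B.
B has just one choice, so B = Sat.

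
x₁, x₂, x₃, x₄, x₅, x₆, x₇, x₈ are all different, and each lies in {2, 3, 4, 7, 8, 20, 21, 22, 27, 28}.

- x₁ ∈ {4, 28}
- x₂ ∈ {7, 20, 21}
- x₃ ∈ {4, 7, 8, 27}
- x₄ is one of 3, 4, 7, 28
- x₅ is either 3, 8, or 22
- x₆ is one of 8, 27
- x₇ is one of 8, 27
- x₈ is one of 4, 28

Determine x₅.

22

The 2 variables x₁ and x₈ are confined to {4, 28}, which locks those values in; drop them from x₃, x₄.
x₆ and x₇ between them cover only {8, 27} — a naked pair. Remove those values from x₃, x₅.
x₃'s domain is down to {7}, so x₃ = 7. Remove 7 from x₂, x₄.
x₄ must be 3 (only option left). Eliminate 3 elsewhere: x₅.
So x₅ = 22.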